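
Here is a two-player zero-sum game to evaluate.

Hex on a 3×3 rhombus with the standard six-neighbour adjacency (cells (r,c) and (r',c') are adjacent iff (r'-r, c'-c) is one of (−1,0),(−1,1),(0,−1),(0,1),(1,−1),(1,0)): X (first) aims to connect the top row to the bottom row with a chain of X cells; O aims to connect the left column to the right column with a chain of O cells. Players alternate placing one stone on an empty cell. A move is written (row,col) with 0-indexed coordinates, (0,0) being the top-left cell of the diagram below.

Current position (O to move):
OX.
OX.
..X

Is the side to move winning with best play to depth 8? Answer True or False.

O winning at [OX./OX./..X]: False

p1 O@[OX./OX./..X]: (0,2)[OXO/OX./..X]-1* (1,2)[OX./OXO/..X]-1 (2,0)[OX./OX./O.X]-1 (2,1)[OX./OX./.OX]-1
p2 X@[OXO/OX./..X]: (1,2)[OXO/OXX/..X]+1* (2,0)[OXO/OX./X.X]+1 (2,1)[OXO/OX./.XX]+1
p3 O@[OXO/OXX/..X] terminal -1; root [OX./OX./..X] d8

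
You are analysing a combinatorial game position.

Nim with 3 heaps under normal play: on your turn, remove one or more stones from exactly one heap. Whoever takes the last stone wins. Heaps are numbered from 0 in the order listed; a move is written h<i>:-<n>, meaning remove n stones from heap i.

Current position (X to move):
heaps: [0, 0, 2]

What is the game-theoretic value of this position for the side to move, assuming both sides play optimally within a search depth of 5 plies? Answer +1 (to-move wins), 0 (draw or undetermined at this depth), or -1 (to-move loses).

p1 X@[(0,0,2)]: h2:-1[(0,0,1)]-1 h2:-2[(0,0,0)]+1*
p2 O@[(0,0,0)] terminal -1; root [(0,0,2)] d5

value((0,0,2), X) = +1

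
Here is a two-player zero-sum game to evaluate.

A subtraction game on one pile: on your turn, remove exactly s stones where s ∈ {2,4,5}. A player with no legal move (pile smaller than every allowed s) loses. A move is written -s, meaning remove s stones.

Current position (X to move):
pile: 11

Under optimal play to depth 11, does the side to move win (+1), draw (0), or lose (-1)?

value(11, X) = +1

ply 1, X at 11 | -2=-1→9; -4=+1→7*; -5=-1→6
ply 2, O at 7 | -2=-1→5*; -4=-1→3; -5=-1→2
ply 3, X at 5 | -2=-1→3; -4=+1→1*; -5=+1→0
ply 4: 1 is terminal -1 (O); from 11 depth 11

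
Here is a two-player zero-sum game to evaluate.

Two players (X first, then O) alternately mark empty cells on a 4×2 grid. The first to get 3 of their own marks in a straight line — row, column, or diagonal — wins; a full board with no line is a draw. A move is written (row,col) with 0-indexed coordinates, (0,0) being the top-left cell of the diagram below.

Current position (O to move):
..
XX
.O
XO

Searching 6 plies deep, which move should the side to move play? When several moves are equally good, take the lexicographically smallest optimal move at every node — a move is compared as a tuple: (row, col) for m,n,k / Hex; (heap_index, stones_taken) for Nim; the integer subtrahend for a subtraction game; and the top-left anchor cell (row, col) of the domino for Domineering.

[../XX/.O/XO] O move#1: (0,0):-1/O./XX/.O/XO, (0,1):-1/.O/XX/.O/XO, (2,0):+0/../XX/OO/XO*
[../XX/OO/XO] X move#2: (0,0):+0/X./XX/OO/XO*, (0,1):+0/.X/XX/OO/XO
[X./XX/OO/XO] O move#3: (0,1):+0/XO/XX/OO/XO*
[XO/XX/OO/XO] end (terminal +0, X#4); searched ../XX/.O/XO to 6

O's best at [../XX/.O/XO]: (2,0)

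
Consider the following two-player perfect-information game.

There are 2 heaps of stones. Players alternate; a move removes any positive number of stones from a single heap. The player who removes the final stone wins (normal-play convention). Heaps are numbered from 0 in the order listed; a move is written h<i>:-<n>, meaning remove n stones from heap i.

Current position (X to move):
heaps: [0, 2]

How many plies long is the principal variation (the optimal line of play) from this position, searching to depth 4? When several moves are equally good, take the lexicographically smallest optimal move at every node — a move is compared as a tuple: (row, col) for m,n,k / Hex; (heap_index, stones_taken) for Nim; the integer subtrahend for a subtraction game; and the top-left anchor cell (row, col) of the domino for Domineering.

PV length from [(0,2)]: 1 ply

[(0,2)] X move#1: h1:-1:-1/(0,1), h1:-2:+1/(0,0)*
[(0,0)] end (terminal -1, O#2); searched (0,2) to 4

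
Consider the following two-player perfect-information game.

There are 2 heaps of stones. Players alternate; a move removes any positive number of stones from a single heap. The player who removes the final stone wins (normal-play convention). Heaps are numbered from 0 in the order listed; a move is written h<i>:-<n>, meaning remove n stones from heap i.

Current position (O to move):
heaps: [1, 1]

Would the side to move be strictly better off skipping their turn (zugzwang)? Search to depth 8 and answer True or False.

[(1,1)] O move#1: h0:-1:-1/(0,1)*, h1:-1:-1/(1,0)
[(0,1)] X move#2: h1:-1:+1/(0,0)*
[(0,0)] end (terminal -1, O#3); searched (1,1) to 8
if O skipped the turn, X would face:
~ [(1,1)] X move#1: h0:-1:-1/(0,1)*, h1:-1:-1/(1,0)
~ [(0,1)] O move#2: h1:-1:+1/(0,0)*
~ [(0,0)] end (terminal -1, X#3); searched (1,1) to 8
compare (O): move=-1 vs pass=+1

zugzwang((1,1), O) = True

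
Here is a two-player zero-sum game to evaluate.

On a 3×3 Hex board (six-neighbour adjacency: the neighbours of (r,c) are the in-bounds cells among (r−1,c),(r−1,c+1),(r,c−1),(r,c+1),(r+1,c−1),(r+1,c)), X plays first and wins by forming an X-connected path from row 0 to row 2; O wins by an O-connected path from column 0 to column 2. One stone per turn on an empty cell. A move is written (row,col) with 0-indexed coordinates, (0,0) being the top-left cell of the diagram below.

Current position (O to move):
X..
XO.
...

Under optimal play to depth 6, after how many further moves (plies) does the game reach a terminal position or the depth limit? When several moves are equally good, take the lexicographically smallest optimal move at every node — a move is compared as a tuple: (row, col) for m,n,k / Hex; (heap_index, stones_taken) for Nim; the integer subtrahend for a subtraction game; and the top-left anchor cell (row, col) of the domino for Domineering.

p1 O@[X../XO./...]: (0,1)[XO./XO./...]-1 (0,2)[X.O/XO./...]-1 (1,2)[X../XOO/...]-1 (2,0)[X../XO./O..]+1* (2,1)[X../XO./.O.]-1 (2,2)[X../XO./..O]-1
p2 X@[X../XO./O..]: (0,1)[XX./XO./O..]-1* (0,2)[X.X/XO./O..]-1 (1,2)[X../XOX/O..]-1 (2,1)[X../XO./OX.]-1 (2,2)[X../XO./O.X]-1
p3 O@[XX./XO./O..]: (0,2)[XXO/XO./O..]+1* (1,2)[XX./XOO/O..]+1 (2,1)[XX./XO./OO.]+1 (2,2)[XX./XO./O.O]+1
p4 X@[XXO/XO./O..] terminal -1; root [X../XO./...] d6

PV length from [X../XO./...]: 3 plies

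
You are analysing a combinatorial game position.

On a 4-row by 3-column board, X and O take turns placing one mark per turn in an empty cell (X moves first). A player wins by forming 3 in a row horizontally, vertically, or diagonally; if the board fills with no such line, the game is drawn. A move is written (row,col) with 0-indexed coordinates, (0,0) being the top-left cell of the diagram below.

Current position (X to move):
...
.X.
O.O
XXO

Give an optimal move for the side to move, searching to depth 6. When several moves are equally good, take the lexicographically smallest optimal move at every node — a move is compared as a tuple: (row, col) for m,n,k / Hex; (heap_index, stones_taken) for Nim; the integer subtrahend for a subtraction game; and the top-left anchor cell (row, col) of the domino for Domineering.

X's best at [.../.X./O.O/XXO]: (2,1)

[.../.X./O.O/XXO] X move#1: (0,0):-1/X../.X./O.O/XXO, (0,1):-1/.X./.X./O.O/XXO, (0,2):-1/..X/.X./O.O/XXO, (1,0):-1/.../XX./O.O/XXO, (1,2):-1/.../.XX/O.O/XXO, (2,1):+1/.../.X./OXO/XXO*
[.../.X./OXO/XXO] end (terminal -1, O#2); searched .../.X./O.O/XXO to 6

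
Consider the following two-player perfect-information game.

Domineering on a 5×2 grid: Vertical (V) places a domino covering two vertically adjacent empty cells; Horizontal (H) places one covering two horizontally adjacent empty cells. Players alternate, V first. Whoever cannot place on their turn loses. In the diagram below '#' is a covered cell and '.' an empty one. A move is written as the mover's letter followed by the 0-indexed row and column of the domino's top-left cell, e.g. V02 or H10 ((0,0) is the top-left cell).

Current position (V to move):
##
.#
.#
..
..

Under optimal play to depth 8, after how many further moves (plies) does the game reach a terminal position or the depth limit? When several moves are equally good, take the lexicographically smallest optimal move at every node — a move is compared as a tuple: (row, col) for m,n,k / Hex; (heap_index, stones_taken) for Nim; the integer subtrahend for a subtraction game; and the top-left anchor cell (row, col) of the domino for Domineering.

[##/.#/.#/../..] V move#1: V10:-1/##/##/##/../.., V20:-1/##/.#/##/#./.., V30:+1/##/.#/.#/#./#.*, V31:+1/##/.#/.#/.#/.#
[##/.#/.#/#./#.] end (terminal -1, H#2); searched ##/.#/.#/../.. to 8

PV length from [##/.#/.#/../..]: 1 ply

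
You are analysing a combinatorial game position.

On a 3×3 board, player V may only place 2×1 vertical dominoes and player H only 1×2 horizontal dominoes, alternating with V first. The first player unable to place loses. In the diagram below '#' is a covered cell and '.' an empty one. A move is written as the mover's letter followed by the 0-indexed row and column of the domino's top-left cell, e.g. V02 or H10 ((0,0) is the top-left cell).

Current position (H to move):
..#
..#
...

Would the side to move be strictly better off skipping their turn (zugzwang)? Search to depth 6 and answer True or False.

p1 H@[..#/..#/...]: H00[###/..#/...]-1 H10[..#/###/...]+1* H20[..#/..#/##.]-1 H21[..#/..#/.##]-1
p2 V@[..#/###/...] terminal -1; root [..#/..#/...] d6
suppose H passes — search the same position with V to move:
pass> p1 V@[..#/..#/...]: V00[#.#/#.#/...]+1* V01[.##/.##/...]+1 V10[..#/#.#/#..]+1 V11[..#/.##/.#.]+1
pass> p2 H@[#.#/#.#/...]: H20[#.#/#.#/##.]-1* H21[#.#/#.#/.##]-1
pass> p3 V@[#.#/#.#/##.]: V01[###/###/##.]+1*
pass> p4 H@[###/###/##.] terminal -1; root [..#/..#/...] d6
for H: play +1, pass -1

zugzwang(..#/..#/..., H) = False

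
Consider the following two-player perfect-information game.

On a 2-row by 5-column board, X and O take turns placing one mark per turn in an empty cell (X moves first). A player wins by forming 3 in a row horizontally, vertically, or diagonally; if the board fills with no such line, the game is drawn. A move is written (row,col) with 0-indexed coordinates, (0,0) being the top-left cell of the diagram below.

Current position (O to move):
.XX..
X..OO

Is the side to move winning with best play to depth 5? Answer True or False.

O winning at [.XX../X..OO]: True

ply 1, O at .XX../X..OO | (0,0)=-1→OXX../X..OO; (0,3)=-1→.XXO./X..OO; (0,4)=-1→.XX.O/X..OO; (1,1)=-1→.XX../XO.OO; (1,2)=+1→.XX../X.OOO*
ply 2: .XX../X.OOO is terminal -1 (X); from .XX../X..OO depth 5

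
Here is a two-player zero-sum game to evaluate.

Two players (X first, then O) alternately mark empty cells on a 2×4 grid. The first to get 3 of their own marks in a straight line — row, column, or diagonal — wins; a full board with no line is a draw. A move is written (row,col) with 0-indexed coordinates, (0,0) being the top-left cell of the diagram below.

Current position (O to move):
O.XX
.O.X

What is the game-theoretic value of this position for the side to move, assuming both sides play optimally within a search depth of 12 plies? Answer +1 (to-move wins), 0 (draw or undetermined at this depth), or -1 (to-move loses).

[O.XX/.O.X] O move#1: (0,1):+0/OOXX/.O.X*, (1,0):-1/O.XX/OO.X, (1,2):-1/O.XX/.OOX
[OOXX/.O.X] X move#2: (1,0):+0/OOXX/XO.X*, (1,2):+0/OOXX/.OXX
[OOXX/XO.X] O move#3: (1,2):+0/OOXX/XOOX*
[OOXX/XOOX] end (terminal +0, X#4); searched O.XX/.O.X to 12

value(O.XX/.O.X, O) = 0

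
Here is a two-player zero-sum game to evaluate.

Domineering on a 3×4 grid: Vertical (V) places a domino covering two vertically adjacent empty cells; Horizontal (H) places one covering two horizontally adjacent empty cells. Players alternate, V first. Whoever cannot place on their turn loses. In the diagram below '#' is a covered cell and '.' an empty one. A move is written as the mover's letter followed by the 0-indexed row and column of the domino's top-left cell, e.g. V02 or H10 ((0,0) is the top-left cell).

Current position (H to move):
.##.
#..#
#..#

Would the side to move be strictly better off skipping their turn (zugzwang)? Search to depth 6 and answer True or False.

[.##./#..#/#..#] H move#1: H11:+1/.##./####/#..#*, H21:+1/.##./#..#/####
[.##./####/#..#] end (terminal -1, V#2); searched .##./#..#/#..# to 6
if H skipped the turn, V would face:
~ [.##./#..#/#..#] V move#1: V11:+1/.##./##.#/##.#*, V12:+1/.##./#.##/#.##
~ [.##./##.#/##.#] end (terminal -1, H#2); searched .##./#..#/#..# to 6
compare (H): move=+1 vs pass=-1

zugzwang(.##./#..#/#..#, H) = False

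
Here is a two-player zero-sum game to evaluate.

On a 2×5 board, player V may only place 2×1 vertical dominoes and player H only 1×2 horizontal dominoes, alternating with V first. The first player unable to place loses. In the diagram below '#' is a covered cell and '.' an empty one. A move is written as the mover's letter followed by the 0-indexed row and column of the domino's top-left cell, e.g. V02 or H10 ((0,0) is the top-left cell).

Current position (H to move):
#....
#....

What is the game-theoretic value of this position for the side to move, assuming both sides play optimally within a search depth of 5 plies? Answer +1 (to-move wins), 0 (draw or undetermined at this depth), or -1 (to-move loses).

value(#..../#...., H) = +1

p1 H@[#..../#....]: H01[###../#....]-1 H02[#.##./#....]+1* H03[#..##/#....]-1 H11[#..../###..]-1 H12[#..../#.##.]+1 H13[#..../#..##]-1
p2 V@[#.##./#....]: V01[####./##...]-1* V04[#.###/#...#]-1
p3 H@[####./##...]: H12[####./####.]-1 H13[####./##.##]+1*
p4 V@[####./##.##] terminal -1; root [#..../#....] d5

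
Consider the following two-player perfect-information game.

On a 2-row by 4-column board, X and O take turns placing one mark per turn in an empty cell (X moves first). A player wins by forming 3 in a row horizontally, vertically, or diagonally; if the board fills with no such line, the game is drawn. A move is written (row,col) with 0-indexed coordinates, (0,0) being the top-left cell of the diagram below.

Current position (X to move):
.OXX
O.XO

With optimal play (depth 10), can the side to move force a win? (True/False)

X winning at [.OXX/O.XO]: False

ply 1, X at .OXX/O.XO | (0,0)=+0→XOXX/O.XO*; (1,1)=+0→.OXX/OXXO
ply 2, O at XOXX/O.XO | (1,1)=+0→XOXX/OOXO*
ply 3: XOXX/OOXO is terminal +0 (X); from .OXX/O.XO depth 10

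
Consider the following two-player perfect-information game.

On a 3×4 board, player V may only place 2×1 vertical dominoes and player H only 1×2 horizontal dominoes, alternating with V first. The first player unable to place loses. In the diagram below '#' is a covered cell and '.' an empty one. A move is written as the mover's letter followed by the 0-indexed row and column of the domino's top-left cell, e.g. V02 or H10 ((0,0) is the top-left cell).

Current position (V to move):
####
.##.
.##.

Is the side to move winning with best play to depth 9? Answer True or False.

p1 V@[####/.##./.##.]: V10[####/###./###.]+1* V13[####/.###/.###]+1
p2 H@[####/###./###.] terminal -1; root [####/.##./.##.] d9

V winning at [####/.##./.##.]: True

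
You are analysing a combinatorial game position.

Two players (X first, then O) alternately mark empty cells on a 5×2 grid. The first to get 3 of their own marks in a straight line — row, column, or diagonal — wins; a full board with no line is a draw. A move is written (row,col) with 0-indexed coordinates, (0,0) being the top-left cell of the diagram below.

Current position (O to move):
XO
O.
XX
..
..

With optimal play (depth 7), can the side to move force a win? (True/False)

[XO/O./XX/../..] O move#1: (1,1):+0/XO/OO/XX/../..*, (3,0):-1/XO/O./XX/O./.., (3,1):+0/XO/O./XX/.O/.., (4,0):-1/XO/O./XX/../O., (4,1):+0/XO/O./XX/../.O
[XO/OO/XX/../..] X move#2: (3,0):+0/XO/OO/XX/X./..*, (3,1):+0/XO/OO/XX/.X/.., (4,0):+0/XO/OO/XX/../X., (4,1):+0/XO/OO/XX/../.X
[XO/OO/XX/X./..] O move#3: (3,1):-1/XO/OO/XX/XO/.., (4,0):+0/XO/OO/XX/X./O.*, (4,1):-1/XO/OO/XX/X./.O
[XO/OO/XX/X./O.] X move#4: (3,1):+0/XO/OO/XX/XX/O.*, (4,1):+0/XO/OO/XX/X./OX
[XO/OO/XX/XX/O.] O move#5: (4,1):+0/XO/OO/XX/XX/OO*
[XO/OO/XX/XX/OO] end (terminal +0, X#6); searched XO/O./XX/../.. to 7

O winning at [XO/O./XX/../..]: False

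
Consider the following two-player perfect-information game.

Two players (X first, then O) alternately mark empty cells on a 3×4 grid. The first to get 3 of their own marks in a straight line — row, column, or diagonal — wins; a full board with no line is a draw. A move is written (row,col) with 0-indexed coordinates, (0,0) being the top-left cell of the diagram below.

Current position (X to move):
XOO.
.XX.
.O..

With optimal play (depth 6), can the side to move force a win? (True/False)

[XOO./.XX./.O..] X move#1: (0,3):+1/XOOX/.XX./.O..*, (1,0):+1/XOO./XXX./.O.., (1,3):+1/XOO./.XXX/.O.., (2,0):-1/XOO./.XX./XO.., (2,2):+1/XOO./.XX./.OX., (2,3):-1/XOO./.XX./.O.X
[XOOX/.XX./.O..] O move#2: (1,0):-1/XOOX/OXX./.O..*, (1,3):-1/XOOX/.XXO/.O.., (2,0):-1/XOOX/.XX./OO.., (2,2):-1/XOOX/.XX./.OO., (2,3):-1/XOOX/.XX./.O.O
[XOOX/OXX./.O..] X move#3: (1,3):+1/XOOX/OXXX/.O..*, (2,0):+1/XOOX/OXX./XO.., (2,2):+1/XOOX/OXX./.OX., (2,3):+1/XOOX/OXX./.O.X
[XOOX/OXXX/.O..] end (terminal -1, O#4); searched XOO./.XX./.O.. to 6

X winning at [XOO./.XX./.O..]: True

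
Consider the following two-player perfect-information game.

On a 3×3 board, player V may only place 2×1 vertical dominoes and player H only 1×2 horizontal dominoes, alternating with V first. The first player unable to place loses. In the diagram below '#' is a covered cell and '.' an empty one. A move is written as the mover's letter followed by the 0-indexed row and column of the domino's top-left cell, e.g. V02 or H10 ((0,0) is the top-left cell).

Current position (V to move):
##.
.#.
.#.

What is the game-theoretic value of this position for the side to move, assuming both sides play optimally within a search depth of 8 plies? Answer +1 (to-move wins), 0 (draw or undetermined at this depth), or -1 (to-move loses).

p1 V@[##./.#./.#.]: V02[###/.##/.#.]+1* V10[##./##./##.]+1 V12[##./.##/.##]+1
p2 H@[###/.##/.#.] terminal -1; root [##./.#./.#.] d8

value(##./.#./.#., V) = +1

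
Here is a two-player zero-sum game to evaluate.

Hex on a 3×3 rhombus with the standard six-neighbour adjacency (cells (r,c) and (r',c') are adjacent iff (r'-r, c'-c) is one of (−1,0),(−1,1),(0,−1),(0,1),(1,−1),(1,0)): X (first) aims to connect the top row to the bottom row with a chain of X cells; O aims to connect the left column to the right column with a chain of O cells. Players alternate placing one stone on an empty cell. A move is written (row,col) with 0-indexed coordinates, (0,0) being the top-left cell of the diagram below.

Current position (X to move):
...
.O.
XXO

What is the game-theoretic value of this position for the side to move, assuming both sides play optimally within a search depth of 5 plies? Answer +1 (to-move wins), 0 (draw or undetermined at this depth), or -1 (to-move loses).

ply 1, X at .../.O./XXO | (0,0)=-1→X../.O./XXO; (0,1)=-1→.X./.O./XXO; (0,2)=+1→..X/.O./XXO*; (1,0)=+1→.../XO./XXO; (1,2)=+1→.../.OX/XXO
ply 2, O at ..X/.O./XXO | (0,0)=-1→O.X/.O./XXO*; (0,1)=-1→.OX/.O./XXO; (1,0)=-1→..X/OO./XXO; (1,2)=-1→..X/.OO/XXO
ply 3, X at O.X/.O./XXO | (0,1)=+1→OXX/.O./XXO*; (1,0)=+1→O.X/XO./XXO; (1,2)=+1→O.X/.OX/XXO
ply 4, O at OXX/.O./XXO | (1,0)=-1→OXX/OO./XXO*; (1,2)=-1→OXX/.OO/XXO
ply 5, X at OXX/OO./XXO | (1,2)=+1→OXX/OOX/XXO*
ply 6: OXX/OOX/XXO is terminal -1 (O); from .../.O./XXO depth 5

value(.../.O./XXO, X) = +1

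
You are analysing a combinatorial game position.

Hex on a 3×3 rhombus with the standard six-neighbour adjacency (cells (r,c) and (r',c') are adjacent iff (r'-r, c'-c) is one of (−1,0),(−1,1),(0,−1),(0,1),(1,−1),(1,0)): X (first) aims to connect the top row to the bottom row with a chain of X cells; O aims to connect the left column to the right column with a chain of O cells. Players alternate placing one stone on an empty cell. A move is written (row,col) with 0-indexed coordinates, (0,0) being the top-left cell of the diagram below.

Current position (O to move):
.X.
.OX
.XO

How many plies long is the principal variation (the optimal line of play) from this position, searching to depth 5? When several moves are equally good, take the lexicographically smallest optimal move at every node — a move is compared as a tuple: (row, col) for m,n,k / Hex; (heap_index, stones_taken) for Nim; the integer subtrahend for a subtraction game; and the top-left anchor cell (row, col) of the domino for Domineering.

[.X./.OX/.XO] O move#1: (0,0):-1/OX./.OX/.XO, (0,2):+1/.XO/.OX/.XO*, (1,0):-1/.X./OOX/.XO, (2,0):-1/.X./.OX/OXO
[.XO/.OX/.XO] X move#2: (0,0):-1/XXO/.OX/.XO*, (1,0):-1/.XO/XOX/.XO, (2,0):-1/.XO/.OX/XXO
[XXO/.OX/.XO] O move#3: (1,0):+1/XXO/OOX/.XO*, (2,0):+1/XXO/.OX/OXO
[XXO/OOX/.XO] end (terminal -1, X#4); searched .X./.OX/.XO to 5

PV length from [.X./.OX/.XO]: 3 plies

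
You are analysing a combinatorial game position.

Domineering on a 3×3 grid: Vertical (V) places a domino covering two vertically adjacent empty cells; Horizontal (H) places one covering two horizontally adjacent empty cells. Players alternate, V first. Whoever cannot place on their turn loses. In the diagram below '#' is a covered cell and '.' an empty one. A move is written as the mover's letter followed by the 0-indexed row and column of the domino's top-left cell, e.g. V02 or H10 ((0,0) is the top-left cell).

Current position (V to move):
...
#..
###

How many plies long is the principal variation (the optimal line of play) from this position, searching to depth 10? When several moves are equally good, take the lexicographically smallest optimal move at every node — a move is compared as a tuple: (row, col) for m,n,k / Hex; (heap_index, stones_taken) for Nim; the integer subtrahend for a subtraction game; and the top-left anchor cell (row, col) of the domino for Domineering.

[.../#../###] V move#1: V01:+1/.#./##./###*, V02:-1/..#/#.#/###
[.#./##./###] end (terminal -1, H#2); searched .../#../### to 10

PV length from [.../#../###]: 1 ply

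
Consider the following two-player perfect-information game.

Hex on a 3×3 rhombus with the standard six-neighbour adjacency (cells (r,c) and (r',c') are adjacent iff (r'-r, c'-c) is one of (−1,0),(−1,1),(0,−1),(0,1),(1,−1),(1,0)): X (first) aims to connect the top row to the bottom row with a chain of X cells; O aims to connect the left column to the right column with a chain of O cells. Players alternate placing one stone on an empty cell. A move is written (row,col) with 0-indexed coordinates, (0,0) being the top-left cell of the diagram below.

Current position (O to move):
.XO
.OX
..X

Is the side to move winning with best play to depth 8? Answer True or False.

O winning at [.XO/.OX/..X]: True

[.XO/.OX/..X] O move#1: (0,0):+1/OXO/.OX/..X*, (1,0):+1/.XO/OOX/..X, (2,0):+1/.XO/.OX/O.X, (2,1):+1/.XO/.OX/.OX
[OXO/.OX/..X] X move#2: (1,0):-1/OXO/XOX/..X*, (2,0):-1/OXO/.OX/X.X, (2,1):-1/OXO/.OX/.XX
[OXO/XOX/..X] O move#3: (2,0):+1/OXO/XOX/O.X*, (2,1):-1/OXO/XOX/.OX
[OXO/XOX/O.X] end (terminal -1, X#4); searched .XO/.OX/..X to 8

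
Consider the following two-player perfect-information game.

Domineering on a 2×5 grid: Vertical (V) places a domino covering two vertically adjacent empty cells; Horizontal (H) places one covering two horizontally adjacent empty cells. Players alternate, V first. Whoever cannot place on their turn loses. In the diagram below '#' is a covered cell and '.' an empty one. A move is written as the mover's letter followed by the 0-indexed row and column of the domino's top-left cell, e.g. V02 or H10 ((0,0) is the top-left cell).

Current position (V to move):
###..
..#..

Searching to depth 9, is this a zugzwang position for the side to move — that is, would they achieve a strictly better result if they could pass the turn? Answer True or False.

zugzwang(###../..#.., V) = False

ply 1, V at ###../..#.. | V03=+1→####./..##.*; V04=+1→###.#/..#.#
ply 2, H at ####./..##. | H10=-1→####./####.*
ply 3, V at ####./####. | V04=+1→#####/#####*
ply 4: #####/##### is terminal -1 (H); from ###../..#.. depth 9
pass branch (H moves first from the same position):
  | ply 1, H at ###../..#.. | H03=+1→#####/..#..*; H10=-1→###../###..; H13=+1→###../..###
  | ply 2: #####/..#.. is terminal -1 (V); from ###../..#.. depth 9
V moving scores +1; V passing scores -1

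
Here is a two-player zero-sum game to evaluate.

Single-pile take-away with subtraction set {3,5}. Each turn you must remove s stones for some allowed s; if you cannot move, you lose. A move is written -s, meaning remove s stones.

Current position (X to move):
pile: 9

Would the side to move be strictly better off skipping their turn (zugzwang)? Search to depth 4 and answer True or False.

zugzwang(9, X) = True

p1 X@[9]: -3[6]-1* -5[4]-1
p2 O@[6]: -3[3]-1 -5[1]+1*
p3 X@[1] terminal -1; root [9] d4
suppose X passes — search the same position with O to move:
pass> p1 O@[9]: -3[6]-1* -5[4]-1
pass> p2 X@[6]: -3[3]-1 -5[1]+1*
pass> p3 O@[1] terminal -1; root [9] d4
for X: play -1, pass +1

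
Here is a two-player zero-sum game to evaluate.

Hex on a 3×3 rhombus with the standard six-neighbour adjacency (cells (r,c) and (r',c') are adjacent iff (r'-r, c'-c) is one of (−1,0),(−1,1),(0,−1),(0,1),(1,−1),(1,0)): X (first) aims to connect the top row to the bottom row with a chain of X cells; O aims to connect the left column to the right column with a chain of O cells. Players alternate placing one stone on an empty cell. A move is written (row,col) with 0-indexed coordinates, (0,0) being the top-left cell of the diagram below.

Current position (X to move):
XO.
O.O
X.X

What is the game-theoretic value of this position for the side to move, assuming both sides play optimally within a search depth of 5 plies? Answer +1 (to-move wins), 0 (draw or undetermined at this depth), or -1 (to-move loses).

value(XO./O.O/X.X, X) = -1

ply 1, X at XO./O.O/X.X | (0,2)=-1→XOX/O.O/X.X*; (1,1)=-1→XO./OXO/X.X; (2,1)=-1→XO./O.O/XXX
ply 2, O at XOX/O.O/X.X | (1,1)=+1→XOX/OOO/X.X*; (2,1)=-1→XOX/O.O/XOX
ply 3: XOX/OOO/X.X is terminal -1 (X); from XO./O.O/X.X depth 5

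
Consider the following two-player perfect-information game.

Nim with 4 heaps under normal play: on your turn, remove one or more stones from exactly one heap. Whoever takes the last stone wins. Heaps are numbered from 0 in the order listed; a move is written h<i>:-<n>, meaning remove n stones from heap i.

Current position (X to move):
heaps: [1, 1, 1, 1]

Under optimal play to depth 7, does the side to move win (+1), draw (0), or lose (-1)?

p1 X@[(1,1,1,1)]: h0:-1[(0,1,1,1)]-1* h1:-1[(1,0,1,1)]-1 h2:-1[(1,1,0,1)]-1 h3:-1[(1,1,1,0)]-1
p2 O@[(0,1,1,1)]: h1:-1[(0,0,1,1)]+1* h2:-1[(0,1,0,1)]+1 h3:-1[(0,1,1,0)]+1
p3 X@[(0,0,1,1)]: h2:-1[(0,0,0,1)]-1* h3:-1[(0,0,1,0)]-1
p4 O@[(0,0,0,1)]: h3:-1[(0,0,0,0)]+1*
p5 X@[(0,0,0,0)] terminal -1; root [(1,1,1,1)] d7

value((1,1,1,1), X) = -1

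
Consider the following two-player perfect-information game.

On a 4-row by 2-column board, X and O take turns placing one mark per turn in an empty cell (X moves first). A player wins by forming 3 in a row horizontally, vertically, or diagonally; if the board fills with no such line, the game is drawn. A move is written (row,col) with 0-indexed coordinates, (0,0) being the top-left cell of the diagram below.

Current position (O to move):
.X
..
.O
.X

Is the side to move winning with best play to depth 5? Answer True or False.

[.X/../.O/.X] O move#1: (0,0):+0/OX/../.O/.X*, (1,0):+0/.X/O./.O/.X, (1,1):+0/.X/.O/.O/.X, (2,0):+0/.X/../OO/.X, (3,0):+0/.X/../.O/OX
[OX/../.O/.X] X move#2: (1,0):+0/OX/X./.O/.X*, (1,1):+0/OX/.X/.O/.X, (2,0):+0/OX/../XO/.X, (3,0):+0/OX/../.O/XX
[OX/X./.O/.X] O move#3: (1,1):+0/OX/XO/.O/.X*, (2,0):+0/OX/X./OO/.X, (3,0):+0/OX/X./.O/OX
[OX/XO/.O/.X] X move#4: (2,0):+0/OX/XO/XO/.X*, (3,0):+0/OX/XO/.O/XX
[OX/XO/XO/.X] O move#5: (3,0):+0/OX/XO/XO/OX*
[OX/XO/XO/OX] end (terminal +0, X#6); searched .X/../.O/.X to 5

O winning at [.X/../.O/.X]: False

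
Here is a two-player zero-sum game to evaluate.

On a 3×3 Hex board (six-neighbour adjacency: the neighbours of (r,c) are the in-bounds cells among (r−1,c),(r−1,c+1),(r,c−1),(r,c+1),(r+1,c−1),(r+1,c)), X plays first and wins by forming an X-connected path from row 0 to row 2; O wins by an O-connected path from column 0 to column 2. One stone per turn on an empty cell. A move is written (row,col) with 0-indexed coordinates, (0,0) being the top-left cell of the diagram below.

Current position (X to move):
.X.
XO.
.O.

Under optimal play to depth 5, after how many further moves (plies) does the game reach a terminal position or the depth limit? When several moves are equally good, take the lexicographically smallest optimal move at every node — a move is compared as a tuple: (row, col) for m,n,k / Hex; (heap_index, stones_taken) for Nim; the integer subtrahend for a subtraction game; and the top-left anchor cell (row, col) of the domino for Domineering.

PV length from [.X./XO./.O.]: 1 ply

p1 X@[.X./XO./.O.]: (0,0)[XX./XO./.O.]-1 (0,2)[.XX/XO./.O.]-1 (1,2)[.X./XOX/.O.]-1 (2,0)[.X./XO./XO.]+1* (2,2)[.X./XO./.OX]-1
p2 O@[.X./XO./XO.] terminal -1; root [.X./XO./.O.] d5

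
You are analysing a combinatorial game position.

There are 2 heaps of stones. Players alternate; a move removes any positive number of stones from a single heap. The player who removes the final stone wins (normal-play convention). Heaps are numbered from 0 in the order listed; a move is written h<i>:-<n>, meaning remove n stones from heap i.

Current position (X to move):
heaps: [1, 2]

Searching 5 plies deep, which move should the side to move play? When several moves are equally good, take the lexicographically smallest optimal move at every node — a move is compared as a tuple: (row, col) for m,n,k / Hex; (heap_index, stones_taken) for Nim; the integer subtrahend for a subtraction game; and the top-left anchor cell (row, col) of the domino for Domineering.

[(1,2)] X move#1: h0:-1:-1/(0,2), h1:-1:+1/(1,1)*, h1:-2:-1/(1,0)
[(1,1)] O move#2: h0:-1:-1/(0,1)*, h1:-1:-1/(1,0)
[(0,1)] X move#3: h1:-1:+1/(0,0)*
[(0,0)] end (terminal -1, O#4); searched (1,2) to 5

X's best at [(1,2)]: h1:-1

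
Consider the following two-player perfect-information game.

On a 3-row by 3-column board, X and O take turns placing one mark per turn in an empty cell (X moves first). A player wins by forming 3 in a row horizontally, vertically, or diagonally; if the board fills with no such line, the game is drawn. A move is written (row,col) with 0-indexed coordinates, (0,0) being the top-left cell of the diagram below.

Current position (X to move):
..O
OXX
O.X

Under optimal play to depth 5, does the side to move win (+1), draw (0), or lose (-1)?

[..O/OXX/O.X] X move#1: (0,0):+1/X.O/OXX/O.X*, (0,1):-1/.XO/OXX/O.X, (2,1):-1/..O/OXX/OXX
[X.O/OXX/O.X] end (terminal -1, O#2); searched ..O/OXX/O.X to 5

value(..O/OXX/O.X, X) = +1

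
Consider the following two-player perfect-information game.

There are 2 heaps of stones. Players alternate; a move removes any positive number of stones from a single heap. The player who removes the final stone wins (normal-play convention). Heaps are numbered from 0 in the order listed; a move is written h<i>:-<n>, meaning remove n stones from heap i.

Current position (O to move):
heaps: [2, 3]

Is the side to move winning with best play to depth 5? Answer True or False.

O winning at [(2,3)]: True

p1 O@[(2,3)]: h0:-1[(1,3)]-1 h0:-2[(0,3)]-1 h1:-1[(2,2)]+1* h1:-2[(2,1)]-1 h1:-3[(2,0)]-1
p2 X@[(2,2)]: h0:-1[(1,2)]-1* h0:-2[(0,2)]-1 h1:-1[(2,1)]-1 h1:-2[(2,0)]-1
p3 O@[(1,2)]: h0:-1[(0,2)]-1 h1:-1[(1,1)]+1* h1:-2[(1,0)]-1
p4 X@[(1,1)]: h0:-1[(0,1)]-1* h1:-1[(1,0)]-1
p5 O@[(0,1)]: h1:-1[(0,0)]+1*
p6 X@[(0,0)] terminal -1; root [(2,3)] d5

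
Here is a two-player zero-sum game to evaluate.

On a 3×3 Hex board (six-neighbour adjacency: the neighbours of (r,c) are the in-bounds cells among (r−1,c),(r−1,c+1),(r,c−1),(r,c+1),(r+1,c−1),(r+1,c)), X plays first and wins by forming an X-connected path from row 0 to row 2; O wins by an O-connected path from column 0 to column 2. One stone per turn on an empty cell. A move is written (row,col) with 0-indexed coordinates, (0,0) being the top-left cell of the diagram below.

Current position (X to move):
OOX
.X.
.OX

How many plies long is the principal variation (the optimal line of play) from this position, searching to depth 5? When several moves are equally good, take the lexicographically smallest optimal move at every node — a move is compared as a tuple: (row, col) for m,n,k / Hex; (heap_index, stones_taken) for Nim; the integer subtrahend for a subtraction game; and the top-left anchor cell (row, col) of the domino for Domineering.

PV length from [OOX/.X./.OX]: 3 plies

ply 1, X at OOX/.X./.OX | (1,0)=+1→OOX/XX./.OX*; (1,2)=+1→OOX/.XX/.OX; (2,0)=+1→OOX/.X./XOX
ply 2, O at OOX/XX./.OX | (1,2)=-1→OOX/XXO/.OX*; (2,0)=-1→OOX/XX./OOX
ply 3, X at OOX/XXO/.OX | (2,0)=+1→OOX/XXO/XOX*
ply 4: OOX/XXO/XOX is terminal -1 (O); from OOX/.X./.OX depth 5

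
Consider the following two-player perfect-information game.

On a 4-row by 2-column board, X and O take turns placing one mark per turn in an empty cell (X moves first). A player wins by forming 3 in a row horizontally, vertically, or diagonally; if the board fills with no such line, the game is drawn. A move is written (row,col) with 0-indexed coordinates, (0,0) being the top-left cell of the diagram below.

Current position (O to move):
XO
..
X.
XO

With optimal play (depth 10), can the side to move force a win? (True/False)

ply 1, O at XO/../X./XO | (1,0)=+0→XO/O./X./XO*; (1,1)=-1→XO/.O/X./XO; (2,1)=-1→XO/../XO/XO
ply 2, X at XO/O./X./XO | (1,1)=+0→XO/OX/X./XO*; (2,1)=+0→XO/O./XX/XO
ply 3, O at XO/OX/X./XO | (2,1)=+0→XO/OX/XO/XO*
ply 4: XO/OX/XO/XO is terminal +0 (X); from XO/../X./XO depth 10

O winning at [XO/../X./XO]: False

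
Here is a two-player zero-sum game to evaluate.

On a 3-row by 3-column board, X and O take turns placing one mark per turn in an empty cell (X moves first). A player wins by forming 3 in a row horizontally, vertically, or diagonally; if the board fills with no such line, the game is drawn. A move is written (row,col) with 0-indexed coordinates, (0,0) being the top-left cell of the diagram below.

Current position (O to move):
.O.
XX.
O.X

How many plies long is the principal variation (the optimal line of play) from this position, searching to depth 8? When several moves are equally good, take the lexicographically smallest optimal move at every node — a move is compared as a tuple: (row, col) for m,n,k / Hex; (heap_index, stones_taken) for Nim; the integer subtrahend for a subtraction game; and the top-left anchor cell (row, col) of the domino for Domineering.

[.O./XX./O.X] O move#1: (0,0):-1/OO./XX./O.X*, (0,2):-1/.OO/XX./O.X, (1,2):-1/.O./XXO/O.X, (2,1):-1/.O./XX./OOX
[OO./XX./O.X] X move#2: (0,2):+0/OOX/XX./O.X, (1,2):+1/OO./XXX/O.X*, (2,1):-1/OO./XX./OXX
[OO./XXX/O.X] end (terminal -1, O#3); searched .O./XX./O.X to 8

PV length from [.O./XX./O.X]: 2 plies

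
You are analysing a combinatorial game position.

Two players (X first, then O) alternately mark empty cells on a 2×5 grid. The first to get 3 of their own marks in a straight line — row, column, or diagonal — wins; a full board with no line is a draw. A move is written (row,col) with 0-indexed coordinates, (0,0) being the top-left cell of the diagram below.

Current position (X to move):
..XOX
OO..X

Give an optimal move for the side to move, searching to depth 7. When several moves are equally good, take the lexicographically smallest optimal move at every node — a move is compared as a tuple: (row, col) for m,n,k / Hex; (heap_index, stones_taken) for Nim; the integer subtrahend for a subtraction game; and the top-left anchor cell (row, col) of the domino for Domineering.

ply 1, X at ..XOX/OO..X | (0,0)=-1→X.XOX/OO..X; (0,1)=-1→.XXOX/OO..X; (1,2)=+0→..XOX/OOX.X*; (1,3)=-1→..XOX/OO.XX
ply 2, O at ..XOX/OOX.X | (0,0)=-1→O.XOX/OOX.X; (0,1)=-1→.OXOX/OOX.X; (1,3)=+0→..XOX/OOXOX*
ply 3, X at ..XOX/OOXOX | (0,0)=+0→X.XOX/OOXOX*; (0,1)=+0→.XXOX/OOXOX
ply 4, O at X.XOX/OOXOX | (0,1)=+0→XOXOX/OOXOX*
ply 5: XOXOX/OOXOX is terminal +0 (X); from ..XOX/OO..X depth 7

X's best at [..XOX/OO..X]: (1,2)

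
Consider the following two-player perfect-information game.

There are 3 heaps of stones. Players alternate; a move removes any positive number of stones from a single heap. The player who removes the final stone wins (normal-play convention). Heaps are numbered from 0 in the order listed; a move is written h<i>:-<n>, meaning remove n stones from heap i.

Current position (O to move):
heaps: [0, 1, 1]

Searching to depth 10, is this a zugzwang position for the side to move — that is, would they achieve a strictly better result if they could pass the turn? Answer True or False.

zugzwang((0,1,1), O) = True

p1 O@[(0,1,1)]: h1:-1[(0,0,1)]-1* h2:-1[(0,1,0)]-1
p2 X@[(0,0,1)]: h2:-1[(0,0,0)]+1*
p3 O@[(0,0,0)] terminal -1; root [(0,1,1)] d10
suppose O passes — search the same position with X to move:
pass> p1 X@[(0,1,1)]: h1:-1[(0,0,1)]-1* h2:-1[(0,1,0)]-1
pass> p2 O@[(0,0,1)]: h2:-1[(0,0,0)]+1*
pass> p3 X@[(0,0,0)] terminal -1; root [(0,1,1)] d10
for O: play -1, pass +1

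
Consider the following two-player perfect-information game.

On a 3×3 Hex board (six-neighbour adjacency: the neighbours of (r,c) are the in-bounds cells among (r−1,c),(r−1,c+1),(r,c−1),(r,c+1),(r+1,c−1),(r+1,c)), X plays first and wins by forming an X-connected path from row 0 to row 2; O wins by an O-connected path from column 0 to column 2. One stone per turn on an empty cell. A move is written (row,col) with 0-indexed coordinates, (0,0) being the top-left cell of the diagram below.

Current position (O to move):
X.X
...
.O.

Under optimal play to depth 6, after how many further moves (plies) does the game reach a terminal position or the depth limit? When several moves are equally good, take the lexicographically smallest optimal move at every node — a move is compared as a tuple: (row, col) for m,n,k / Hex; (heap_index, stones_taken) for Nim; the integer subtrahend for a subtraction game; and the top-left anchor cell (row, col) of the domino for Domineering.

ply 1, O at X.X/.../.O. | (0,1)=-1→XOX/.../.O.; (1,0)=+1→X.X/O../.O.*; (1,1)=+1→X.X/.O./.O.; (1,2)=-1→X.X/..O/.O.; (2,0)=+1→X.X/.../OO.; (2,2)=-1→X.X/.../.OO
ply 2, X at X.X/O../.O. | (0,1)=-1→XXX/O../.O.*; (1,1)=-1→X.X/OX./.O.; (1,2)=-1→X.X/O.X/.O.; (2,0)=-1→X.X/O../XO.; (2,2)=-1→X.X/O../.OX
ply 3, O at XXX/O../.O. | (1,1)=+1→XXX/OO./.O.*; (1,2)=+1→XXX/O.O/.O.; (2,0)=+1→XXX/O../OO.; (2,2)=+1→XXX/O../.OO
ply 4, X at XXX/OO./.O. | (1,2)=-1→XXX/OOX/.O.*; (2,0)=-1→XXX/OO./XO.; (2,2)=-1→XXX/OO./.OX
ply 5, O at XXX/OOX/.O. | (2,0)=-1→XXX/OOX/OO.; (2,2)=+1→XXX/OOX/.OO*
ply 6: XXX/OOX/.OO is terminal -1 (X); from X.X/.../.O. depth 6

PV length from [X.X/.../.O.]: 5 plies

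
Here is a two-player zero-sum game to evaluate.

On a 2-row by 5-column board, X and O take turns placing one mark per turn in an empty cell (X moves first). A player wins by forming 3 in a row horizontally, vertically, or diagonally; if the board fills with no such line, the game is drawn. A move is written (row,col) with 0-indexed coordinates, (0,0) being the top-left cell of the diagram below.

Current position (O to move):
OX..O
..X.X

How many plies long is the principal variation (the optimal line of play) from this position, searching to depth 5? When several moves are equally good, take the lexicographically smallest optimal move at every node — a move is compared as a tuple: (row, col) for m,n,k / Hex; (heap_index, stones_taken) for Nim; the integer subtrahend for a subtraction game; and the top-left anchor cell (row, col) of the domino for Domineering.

PV length from [OX..O/..X.X]: 5 plies

ply 1, O at OX..O/..X.X | (0,2)=-1→OXO.O/..X.X; (0,3)=-1→OX.OO/..X.X; (1,0)=-1→OX..O/O.X.X; (1,1)=-1→OX..O/.OX.X; (1,3)=+0→OX..O/..XOX*
ply 2, X at OX..O/..XOX | (0,2)=+0→OXX.O/..XOX*; (0,3)=+0→OX.XO/..XOX; (1,0)=+0→OX..O/X.XOX; (1,1)=+0→OX..O/.XXOX
ply 3, O at OXX.O/..XOX | (0,3)=+0→OXXOO/..XOX*; (1,0)=-1→OXX.O/O.XOX; (1,1)=-1→OXX.O/.OXOX
ply 4, X at OXXOO/..XOX | (1,0)=+0→OXXOO/X.XOX*; (1,1)=+0→OXXOO/.XXOX
ply 5, O at OXXOO/X.XOX | (1,1)=+0→OXXOO/XOXOX*
ply 6: OXXOO/XOXOX is terminal +0 (X); from OX..O/..X.X depth 5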